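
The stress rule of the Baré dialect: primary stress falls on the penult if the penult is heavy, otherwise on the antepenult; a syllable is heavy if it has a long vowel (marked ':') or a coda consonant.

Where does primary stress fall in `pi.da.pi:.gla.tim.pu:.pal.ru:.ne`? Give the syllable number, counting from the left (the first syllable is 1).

Weights: 7 pal H, 8 ru: H, 9 ne L.
The penult (syllable 8, ru:) is heavy, so it takes stress.
Primary stress: syllable 8 → pi.da.pi:.gla.tim.pu:.pal.ˈru:.ne.

8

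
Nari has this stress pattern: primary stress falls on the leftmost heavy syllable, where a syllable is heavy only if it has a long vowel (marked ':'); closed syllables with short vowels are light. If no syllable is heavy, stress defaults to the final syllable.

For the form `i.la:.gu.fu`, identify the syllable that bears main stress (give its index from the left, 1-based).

Weights: 1 i L, 2 la: H, 3 gu L, 4 fu L.
Heavy syllables in the domain: 2. The leftmost is syllable 2 (la:).
Primary stress: syllable 2 → i.ˈla:.gu.fu.

2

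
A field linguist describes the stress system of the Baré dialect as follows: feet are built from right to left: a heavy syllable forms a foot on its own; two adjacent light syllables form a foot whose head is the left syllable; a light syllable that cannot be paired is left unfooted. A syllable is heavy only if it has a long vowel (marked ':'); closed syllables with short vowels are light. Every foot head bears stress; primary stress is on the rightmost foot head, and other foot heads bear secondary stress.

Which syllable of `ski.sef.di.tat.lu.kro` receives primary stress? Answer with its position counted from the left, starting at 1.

Weights: 1 ski L, 2 sef L, 3 di L, 4 tat L, 5 lu L, 6 kro L.
Parse right to left (heavy = foot alone; LL = one foot; stranded L unfooted): (ˈski.sef) (ˈdi.tat) (ˈlu.kro).
Foot heads: 1, 3, 5.
Primary stress on the rightmost head = syllable 5.
Primary stress: syllable 5 → ski.sef.di.tat.ˈlu.kro.

5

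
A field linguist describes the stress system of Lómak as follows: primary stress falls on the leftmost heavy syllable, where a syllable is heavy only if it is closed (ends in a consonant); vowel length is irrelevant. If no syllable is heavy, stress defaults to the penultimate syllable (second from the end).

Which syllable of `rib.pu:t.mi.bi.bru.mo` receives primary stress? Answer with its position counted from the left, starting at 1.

Weights: 1 rib H, 2 pu:t H, 3 mi L, 4 bi L, 5 bru L, 6 mo L.
Heavy syllables in the domain: 1, 2. The leftmost is syllable 1 (rib).
Primary stress: syllable 1 → ˈrib.pu:t.mi.bi.bru.mo.

1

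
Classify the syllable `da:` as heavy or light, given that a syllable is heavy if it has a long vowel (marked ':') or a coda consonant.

heavy

`da:`: long vowel, open (no coda). Long vowel → heavy.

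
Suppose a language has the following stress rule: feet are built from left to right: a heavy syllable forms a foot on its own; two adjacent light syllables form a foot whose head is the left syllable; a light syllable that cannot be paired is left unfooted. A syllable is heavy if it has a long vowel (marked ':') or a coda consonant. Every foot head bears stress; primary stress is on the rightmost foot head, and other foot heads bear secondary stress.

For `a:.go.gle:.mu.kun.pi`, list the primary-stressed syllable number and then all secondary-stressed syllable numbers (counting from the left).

Weights: 1 a: H, 2 go L, 3 gle: H, 4 mu L, 5 kun H, 6 pi L.
Parse left to right (heavy = foot alone; LL = one foot; stranded L unfooted): (ˈa:) go (ˈgle:) mu (ˈkun) pi.
Foot heads: 1, 3, 5.
Primary stress on the rightmost head = syllable 5.
Secondary stress on 1, 3: ˌa:.go.ˌgle:.mu.ˈkun.pi.

primary 5, secondary 1, 3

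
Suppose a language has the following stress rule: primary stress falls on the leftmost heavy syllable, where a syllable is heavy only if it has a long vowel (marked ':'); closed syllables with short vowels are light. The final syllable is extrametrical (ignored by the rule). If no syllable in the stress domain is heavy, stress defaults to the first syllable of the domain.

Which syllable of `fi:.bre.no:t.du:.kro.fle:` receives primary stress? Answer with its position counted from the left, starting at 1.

1

The final syllable (6, fle:) is extrametrical; the stress domain is syllables 1–5.
Weights: 1 fi: H, 2 bre L, 3 no:t H, 4 du: H, 5 kro L.
Heavy syllables in the domain: 1, 3, 4. The leftmost is syllable 1 (fi:).
Primary stress: syllable 1 → ˈfi:.bre.no:t.du:.kro.fle:.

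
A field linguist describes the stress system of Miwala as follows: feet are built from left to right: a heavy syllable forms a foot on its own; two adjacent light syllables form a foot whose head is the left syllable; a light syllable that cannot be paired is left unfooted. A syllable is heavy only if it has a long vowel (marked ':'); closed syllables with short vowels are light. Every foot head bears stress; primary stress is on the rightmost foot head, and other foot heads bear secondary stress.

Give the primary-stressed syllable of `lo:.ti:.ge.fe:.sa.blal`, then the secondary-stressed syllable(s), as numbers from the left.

primary 5, secondary 1, 2, 4

Weights: 1 lo: H, 2 ti: H, 3 ge L, 4 fe: H, 5 sa L, 6 blal L.
Parse left to right (heavy = foot alone; LL = one foot; stranded L unfooted): (ˈlo:) (ˈti:) ge (ˈfe:) (ˈsa.blal).
Foot heads: 1, 2, 4, 5.
Primary stress on the rightmost head = syllable 5.
Secondary stress on 1, 2, 4: ˌlo:.ˌti:.ge.ˌfe:.ˈsa.blal.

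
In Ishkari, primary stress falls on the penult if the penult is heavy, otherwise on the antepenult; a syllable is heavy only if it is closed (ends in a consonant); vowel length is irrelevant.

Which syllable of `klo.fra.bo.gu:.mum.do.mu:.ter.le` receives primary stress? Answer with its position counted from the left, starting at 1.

8

Weights: 7 mu: L, 8 ter H, 9 le L.
The penult (syllable 8, ter) is heavy, so it takes stress.
Primary stress: syllable 8 → klo.fra.bo.gu:.mum.do.mu:.ˈter.le.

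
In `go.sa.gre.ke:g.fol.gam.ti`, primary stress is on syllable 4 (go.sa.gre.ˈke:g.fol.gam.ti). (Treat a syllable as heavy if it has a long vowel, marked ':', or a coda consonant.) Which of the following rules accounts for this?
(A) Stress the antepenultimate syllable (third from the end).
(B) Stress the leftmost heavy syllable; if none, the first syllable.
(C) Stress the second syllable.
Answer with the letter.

B

Rule A → syllable 5 (observed: 4).
Rule B → syllable 4 ✓.
Rule C → syllable 2 (observed: 4).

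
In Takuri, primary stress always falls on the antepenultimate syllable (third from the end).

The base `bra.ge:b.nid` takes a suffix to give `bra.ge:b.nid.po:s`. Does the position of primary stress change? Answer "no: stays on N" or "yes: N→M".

yes: 1→2

Base `bra.ge:b.nid` (3 syllables):
  The word has 3 syllables; the antepenultimate syllable (third from the end) is syllable 1 (bra).
  → primary stress on syllable 1.
Suffixed `bra.ge:b.nid.po:s` (4 syllables):
  The word has 4 syllables; the antepenultimate syllable (third from the end) is syllable 2 (ge:b).
  → primary stress on syllable 2.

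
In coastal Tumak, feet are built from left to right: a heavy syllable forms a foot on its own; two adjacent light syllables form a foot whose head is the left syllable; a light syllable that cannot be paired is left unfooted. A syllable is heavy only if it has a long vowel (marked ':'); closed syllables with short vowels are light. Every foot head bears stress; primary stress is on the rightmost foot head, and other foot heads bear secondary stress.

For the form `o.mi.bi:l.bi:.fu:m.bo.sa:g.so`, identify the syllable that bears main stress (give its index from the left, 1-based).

Weights: 1 o L, 2 mi L, 3 bi:l H, 4 bi: H, 5 fu:m H, 6 bo L, 7 sa:g H, 8 so L.
Parse left to right (heavy = foot alone; LL = one foot; stranded L unfooted): (ˈo.mi) (ˈbi:l) (ˈbi:) (ˈfu:m) bo (ˈsa:g) so.
Foot heads: 1, 3, 4, 5, 7.
Primary stress on the rightmost head = syllable 7.
Primary stress: syllable 7 → o.mi.bi:l.bi:.fu:m.bo.ˈsa:g.so.

7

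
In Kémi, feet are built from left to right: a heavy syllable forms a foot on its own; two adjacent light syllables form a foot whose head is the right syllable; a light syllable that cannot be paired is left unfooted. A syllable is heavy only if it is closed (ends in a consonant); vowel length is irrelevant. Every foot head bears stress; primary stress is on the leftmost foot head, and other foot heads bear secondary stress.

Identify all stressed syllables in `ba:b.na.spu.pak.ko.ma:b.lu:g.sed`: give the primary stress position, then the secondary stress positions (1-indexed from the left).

Weights: 1 ba:b H, 2 na L, 3 spu L, 4 pak H, 5 ko L, 6 ma:b H, 7 lu:g H, 8 sed H.
Parse left to right (heavy = foot alone; LL = one foot; stranded L unfooted): (ˈba:b) (na.ˈspu) (ˈpak) ko (ˈma:b) (ˈlu:g) (ˈsed).
Foot heads: 1, 3, 4, 6, 7, 8.
Primary stress on the leftmost head = syllable 1.
Secondary stress on 3, 4, 6, 7, 8: ˈba:b.na.ˌspu.ˌpak.ko.ˌma:b.ˌlu:g.ˌsed.

primary 1, secondary 3, 4, 6, 7, 8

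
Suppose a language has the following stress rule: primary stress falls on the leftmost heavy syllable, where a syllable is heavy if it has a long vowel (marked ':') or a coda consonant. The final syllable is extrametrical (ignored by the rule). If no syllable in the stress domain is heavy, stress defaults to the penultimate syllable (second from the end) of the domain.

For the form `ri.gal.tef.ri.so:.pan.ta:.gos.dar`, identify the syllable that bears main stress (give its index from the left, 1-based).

The final syllable (9, dar) is extrametrical; the stress domain is syllables 1–8.
Weights: 1 ri L, 2 gal H, 3 tef H, 4 ri L, 5 so: H, 6 pan H, 7 ta: H, 8 gos H.
Heavy syllables in the domain: 2, 3, 5, 6, 7, 8. The leftmost is syllable 2 (gal).
Primary stress: syllable 2 → ri.ˈgal.tef.ri.so:.pan.ta:.gos.dar.

2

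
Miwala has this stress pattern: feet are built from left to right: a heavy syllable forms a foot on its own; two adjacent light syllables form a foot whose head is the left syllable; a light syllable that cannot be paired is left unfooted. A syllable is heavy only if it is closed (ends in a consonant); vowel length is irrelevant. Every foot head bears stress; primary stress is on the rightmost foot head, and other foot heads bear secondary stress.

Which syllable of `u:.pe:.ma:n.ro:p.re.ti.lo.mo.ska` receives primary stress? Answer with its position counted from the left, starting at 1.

7

Weights: 1 u: L, 2 pe: L, 3 ma:n H, 4 ro:p H, 5 re L, 6 ti L, 7 lo L, 8 mo L, 9 ska L.
Parse left to right (heavy = foot alone; LL = one foot; stranded L unfooted): (ˈu:.pe:) (ˈma:n) (ˈro:p) (ˈre.ti) (ˈlo.mo) ska.
Foot heads: 1, 3, 4, 5, 7.
Primary stress on the rightmost head = syllable 7.
Primary stress: syllable 7 → u:.pe:.ma:n.ro:p.re.ti.ˈlo.mo.ska.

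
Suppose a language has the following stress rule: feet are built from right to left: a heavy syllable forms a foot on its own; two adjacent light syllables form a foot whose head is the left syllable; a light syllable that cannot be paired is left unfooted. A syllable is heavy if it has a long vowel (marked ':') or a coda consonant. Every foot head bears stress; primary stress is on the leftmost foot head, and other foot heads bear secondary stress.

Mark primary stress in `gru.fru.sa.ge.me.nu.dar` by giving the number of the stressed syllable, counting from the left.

Weights: 1 gru L, 2 fru L, 3 sa L, 4 ge L, 5 me L, 6 nu L, 7 dar H.
Parse right to left (heavy = foot alone; LL = one foot; stranded L unfooted): (ˈgru.fru) (ˈsa.ge) (ˈme.nu) (ˈdar).
Foot heads: 1, 3, 5, 7.
Primary stress on the leftmost head = syllable 1.
Primary stress: syllable 1 → ˈgru.fru.sa.ge.me.nu.dar.

1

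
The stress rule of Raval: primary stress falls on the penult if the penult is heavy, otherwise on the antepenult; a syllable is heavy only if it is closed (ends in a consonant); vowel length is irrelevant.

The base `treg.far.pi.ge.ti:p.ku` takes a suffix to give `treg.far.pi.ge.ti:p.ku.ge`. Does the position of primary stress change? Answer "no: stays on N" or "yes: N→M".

no: stays on 5

Base `treg.far.pi.ge.ti:p.ku` (6 syllables):
  Weights: 4 ge L, 5 ti:p H, 6 ku L.
  The penult (syllable 5, ti:p) is heavy, so it takes stress.
  → primary stress on syllable 5.
Suffixed `treg.far.pi.ge.ti:p.ku.ge` (7 syllables):
  Weights: 5 ti:p H, 6 ku L, 7 ge L.
  The penult (syllable 6, ku) is light, so stress falls on the antepenult (syllable 5, ti:p).
  → primary stress on syllable 5.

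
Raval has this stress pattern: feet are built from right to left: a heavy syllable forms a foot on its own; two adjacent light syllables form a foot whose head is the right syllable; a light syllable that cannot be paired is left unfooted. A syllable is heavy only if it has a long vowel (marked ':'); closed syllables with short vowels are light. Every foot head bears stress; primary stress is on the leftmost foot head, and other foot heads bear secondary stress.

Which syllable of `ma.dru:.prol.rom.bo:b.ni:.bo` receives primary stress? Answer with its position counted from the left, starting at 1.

Weights: 1 ma L, 2 dru: H, 3 prol L, 4 rom L, 5 bo:b H, 6 ni: H, 7 bo L.
Parse right to left (heavy = foot alone; LL = one foot; stranded L unfooted): ma (ˈdru:) (prol.ˈrom) (ˈbo:b) (ˈni:) bo.
Foot heads: 2, 4, 5, 6.
Primary stress on the leftmost head = syllable 2.
Primary stress: syllable 2 → ma.ˈdru:.prol.rom.bo:b.ni:.bo.

2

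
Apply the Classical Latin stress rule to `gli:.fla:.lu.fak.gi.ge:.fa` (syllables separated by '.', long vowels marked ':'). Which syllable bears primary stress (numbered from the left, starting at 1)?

Classical Latin: stress the penult if heavy (long vowel or closed), else the antepenult.
Weights: 5 gi L, 6 ge: H, 7 fa L.
The penult (syllable 6, ge:) is heavy, so it takes stress.
Stress on syllable 6: gli:.fla:.lu.fak.gi.ˈge:.fa.

6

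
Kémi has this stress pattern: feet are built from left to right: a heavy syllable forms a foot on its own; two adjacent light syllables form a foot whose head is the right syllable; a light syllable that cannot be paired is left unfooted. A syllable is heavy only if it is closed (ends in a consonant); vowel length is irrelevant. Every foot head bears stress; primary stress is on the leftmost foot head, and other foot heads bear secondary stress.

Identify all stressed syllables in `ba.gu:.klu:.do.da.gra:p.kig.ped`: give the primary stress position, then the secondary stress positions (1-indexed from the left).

primary 2, secondary 4, 6, 7, 8

Weights: 1 ba L, 2 gu: L, 3 klu: L, 4 do L, 5 da L, 6 gra:p H, 7 kig H, 8 ped H.
Parse left to right (heavy = foot alone; LL = one foot; stranded L unfooted): (ba.ˈgu:) (klu:.ˈdo) da (ˈgra:p) (ˈkig) (ˈped).
Foot heads: 2, 4, 6, 7, 8.
Primary stress on the leftmost head = syllable 2.
Secondary stress on 4, 6, 7, 8: ba.ˈgu:.klu:.ˌdo.da.ˌgra:p.ˌkig.ˌped.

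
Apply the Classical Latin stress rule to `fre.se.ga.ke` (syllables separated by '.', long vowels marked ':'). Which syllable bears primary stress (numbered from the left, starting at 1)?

2

Classical Latin: stress the penult if heavy (long vowel or closed), else the antepenult.
Weights: 2 se L, 3 ga L, 4 ke L.
The penult (syllable 3, ga) is light, so stress falls on the antepenult (syllable 2, se).
Stress on syllable 2: fre.ˈse.ga.ke.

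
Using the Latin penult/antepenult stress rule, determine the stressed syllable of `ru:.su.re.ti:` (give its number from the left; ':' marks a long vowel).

2

Classical Latin: stress the penult if heavy (long vowel or closed), else the antepenult.
Weights: 2 su L, 3 re L, 4 ti: H.
The penult (syllable 3, re) is light, so stress falls on the antepenult (syllable 2, su).
Stress on syllable 2: ru:.ˈsu.re.ti:.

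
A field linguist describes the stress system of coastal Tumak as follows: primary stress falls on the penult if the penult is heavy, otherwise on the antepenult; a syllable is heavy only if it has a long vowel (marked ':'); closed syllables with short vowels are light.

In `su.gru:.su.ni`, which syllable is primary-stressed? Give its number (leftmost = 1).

2

Weights: 2 gru: H, 3 su L, 4 ni L.
The penult (syllable 3, su) is light, so stress falls on the antepenult (syllable 2, gru:).
Primary stress: syllable 2 → su.ˈgru:.su.ni.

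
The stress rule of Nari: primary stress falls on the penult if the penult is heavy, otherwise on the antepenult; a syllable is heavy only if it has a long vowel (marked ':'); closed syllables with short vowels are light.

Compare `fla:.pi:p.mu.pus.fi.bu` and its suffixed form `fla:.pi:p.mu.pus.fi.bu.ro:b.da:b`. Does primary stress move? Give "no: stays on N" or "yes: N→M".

Base `fla:.pi:p.mu.pus.fi.bu` (6 syllables):
  Weights: 4 pus L, 5 fi L, 6 bu L.
  The penult (syllable 5, fi) is light, so stress falls on the antepenult (syllable 4, pus).
  → primary stress on syllable 4.
Suffixed `fla:.pi:p.mu.pus.fi.bu.ro:b.da:b` (8 syllables):
  Weights: 6 bu L, 7 ro:b H, 8 da:b H.
  The penult (syllable 7, ro:b) is heavy, so it takes stress.
  → primary stress on syllable 7.

yes: 4→7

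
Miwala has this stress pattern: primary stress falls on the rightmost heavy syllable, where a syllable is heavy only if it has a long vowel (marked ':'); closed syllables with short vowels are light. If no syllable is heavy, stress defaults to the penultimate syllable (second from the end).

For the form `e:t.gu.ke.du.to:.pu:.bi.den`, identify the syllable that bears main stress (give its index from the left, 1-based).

6

Weights: 1 e:t H, 2 gu L, 3 ke L, 4 du L, 5 to: H, 6 pu: H, 7 bi L, 8 den L.
Heavy syllables in the domain: 1, 5, 6. The rightmost is syllable 6 (pu:).
Primary stress: syllable 6 → e:t.gu.ke.du.to:.ˈpu:.bi.den.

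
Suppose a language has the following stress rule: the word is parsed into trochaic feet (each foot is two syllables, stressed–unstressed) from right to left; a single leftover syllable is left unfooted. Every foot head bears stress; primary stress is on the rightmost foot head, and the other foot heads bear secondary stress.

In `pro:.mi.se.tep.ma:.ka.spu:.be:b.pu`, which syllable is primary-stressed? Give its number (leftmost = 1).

Parse right to left into trochaic (ˈσσ) feet: pro: (ˈmi.se) (ˈtep.ma:) (ˈka.spu:) (ˈbe:b.pu). Syllable 1 is left unfooted.
Foot heads (stressed positions): 2, 4, 6, 8.
End Rule Rightmost: primary stress on the rightmost head = syllable 8.
Primary stress: syllable 8 → pro:.mi.se.tep.ma:.ka.spu:.ˈbe:b.pu.

8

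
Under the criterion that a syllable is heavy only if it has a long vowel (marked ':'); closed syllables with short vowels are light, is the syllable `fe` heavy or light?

light

`fe`: short vowel, open (no coda). Short vowel → light.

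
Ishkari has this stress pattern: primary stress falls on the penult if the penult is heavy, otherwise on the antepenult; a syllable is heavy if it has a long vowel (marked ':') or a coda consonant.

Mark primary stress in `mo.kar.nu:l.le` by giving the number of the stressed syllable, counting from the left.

3

Weights: 2 kar H, 3 nu:l H, 4 le L.
The penult (syllable 3, nu:l) is heavy, so it takes stress.
Primary stress: syllable 3 → mo.kar.ˈnu:l.le.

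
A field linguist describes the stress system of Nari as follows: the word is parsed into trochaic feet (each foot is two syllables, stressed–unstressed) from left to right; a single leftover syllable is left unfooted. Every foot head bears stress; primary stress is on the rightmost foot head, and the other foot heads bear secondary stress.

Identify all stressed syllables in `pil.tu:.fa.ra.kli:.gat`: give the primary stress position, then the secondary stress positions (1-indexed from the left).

primary 5, secondary 1, 3

Parse left to right into trochaic (ˈσσ) feet: (ˈpil.tu:) (ˈfa.ra) (ˈkli:.gat).
Foot heads (stressed positions): 1, 3, 5.
End Rule Rightmost: primary stress on the rightmost head = syllable 5.
Secondary stress on 1, 3: ˌpil.tu:.ˌfa.ra.ˈkli:.gat.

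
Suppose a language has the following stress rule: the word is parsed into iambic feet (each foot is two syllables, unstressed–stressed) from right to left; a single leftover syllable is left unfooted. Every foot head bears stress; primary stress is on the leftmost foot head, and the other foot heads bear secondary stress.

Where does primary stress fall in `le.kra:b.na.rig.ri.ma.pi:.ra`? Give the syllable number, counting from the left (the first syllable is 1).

2

Parse right to left into iambic (σˈσ) feet: (le.ˈkra:b) (na.ˈrig) (ri.ˈma) (pi:.ˈra).
Foot heads (stressed positions): 2, 4, 6, 8.
End Rule Leftmost: primary stress on the leftmost head = syllable 2.
Primary stress: syllable 2 → le.ˈkra:b.na.rig.ri.ma.pi:.ra.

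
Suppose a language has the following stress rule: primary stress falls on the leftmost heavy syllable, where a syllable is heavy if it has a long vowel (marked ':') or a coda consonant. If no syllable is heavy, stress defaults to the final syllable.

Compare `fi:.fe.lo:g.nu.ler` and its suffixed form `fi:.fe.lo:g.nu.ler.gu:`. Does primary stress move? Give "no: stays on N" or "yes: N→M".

no: stays on 1

Base `fi:.fe.lo:g.nu.ler` (5 syllables):
  Weights: 1 fi: H, 2 fe L, 3 lo:g H, 4 nu L, 5 ler H.
  Heavy syllables in the domain: 1, 3, 5. The leftmost is syllable 1 (fi:).
  → primary stress on syllable 1.
Suffixed `fi:.fe.lo:g.nu.ler.gu:` (6 syllables):
  Weights: 1 fi: H, 2 fe L, 3 lo:g H, 4 nu L, 5 ler H, 6 gu: H.
  Heavy syllables in the domain: 1, 3, 5, 6. The leftmost is syllable 1 (fi:).
  → primary stress on syllable 1.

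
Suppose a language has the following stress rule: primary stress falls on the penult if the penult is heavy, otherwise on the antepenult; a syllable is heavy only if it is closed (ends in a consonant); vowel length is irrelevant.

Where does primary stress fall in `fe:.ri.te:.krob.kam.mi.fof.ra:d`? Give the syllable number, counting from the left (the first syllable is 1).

Weights: 6 mi L, 7 fof H, 8 ra:d H.
The penult (syllable 7, fof) is heavy, so it takes stress.
Primary stress: syllable 7 → fe:.ri.te:.krob.kam.mi.ˈfof.ra:d.

7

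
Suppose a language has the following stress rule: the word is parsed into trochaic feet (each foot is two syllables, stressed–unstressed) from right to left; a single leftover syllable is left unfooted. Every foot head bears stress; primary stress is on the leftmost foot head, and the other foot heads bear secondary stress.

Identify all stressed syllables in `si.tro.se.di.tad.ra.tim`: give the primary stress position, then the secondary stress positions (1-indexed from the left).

primary 2, secondary 4, 6

Parse right to left into trochaic (ˈσσ) feet: si (ˈtro.se) (ˈdi.tad) (ˈra.tim). Syllable 1 is left unfooted.
Foot heads (stressed positions): 2, 4, 6.
End Rule Leftmost: primary stress on the leftmost head = syllable 2.
Secondary stress on 4, 6: si.ˈtro.se.ˌdi.tad.ˌra.tim.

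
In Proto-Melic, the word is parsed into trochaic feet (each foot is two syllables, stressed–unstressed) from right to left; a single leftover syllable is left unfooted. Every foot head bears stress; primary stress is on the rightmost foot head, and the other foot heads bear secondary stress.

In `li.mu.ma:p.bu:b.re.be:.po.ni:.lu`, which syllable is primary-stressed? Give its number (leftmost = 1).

Parse right to left into trochaic (ˈσσ) feet: li (ˈmu.ma:p) (ˈbu:b.re) (ˈbe:.po) (ˈni:.lu). Syllable 1 is left unfooted.
Foot heads (stressed positions): 2, 4, 6, 8.
End Rule Rightmost: primary stress on the rightmost head = syllable 8.
Primary stress: syllable 8 → li.mu.ma:p.bu:b.re.be:.po.ˈni:.lu.

8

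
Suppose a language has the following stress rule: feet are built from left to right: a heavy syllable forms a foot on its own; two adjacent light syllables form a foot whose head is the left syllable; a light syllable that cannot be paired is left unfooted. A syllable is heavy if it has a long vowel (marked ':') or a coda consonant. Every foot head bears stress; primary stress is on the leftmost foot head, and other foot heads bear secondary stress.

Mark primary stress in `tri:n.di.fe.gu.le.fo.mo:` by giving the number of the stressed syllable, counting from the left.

Weights: 1 tri:n H, 2 di L, 3 fe L, 4 gu L, 5 le L, 6 fo L, 7 mo: H.
Parse left to right (heavy = foot alone; LL = one foot; stranded L unfooted): (ˈtri:n) (ˈdi.fe) (ˈgu.le) fo (ˈmo:).
Foot heads: 1, 2, 4, 7.
Primary stress on the leftmost head = syllable 1.
Primary stress: syllable 1 → ˈtri:n.di.fe.gu.le.fo.mo:.

1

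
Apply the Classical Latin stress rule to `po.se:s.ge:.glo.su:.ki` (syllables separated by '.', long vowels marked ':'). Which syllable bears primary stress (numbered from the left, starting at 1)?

5

Classical Latin: stress the penult if heavy (long vowel or closed), else the antepenult.
Weights: 4 glo L, 5 su: H, 6 ki L.
The penult (syllable 5, su:) is heavy, so it takes stress.
Stress on syllable 5: po.se:s.ge:.glo.ˈsu:.ki.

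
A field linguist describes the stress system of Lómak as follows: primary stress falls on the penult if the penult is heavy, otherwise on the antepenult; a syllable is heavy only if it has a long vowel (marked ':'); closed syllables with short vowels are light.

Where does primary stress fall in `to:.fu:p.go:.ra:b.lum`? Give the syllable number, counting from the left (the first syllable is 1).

Weights: 3 go: H, 4 ra:b H, 5 lum L.
The penult (syllable 4, ra:b) is heavy, so it takes stress.
Primary stress: syllable 4 → to:.fu:p.go:.ˈra:b.lum.

4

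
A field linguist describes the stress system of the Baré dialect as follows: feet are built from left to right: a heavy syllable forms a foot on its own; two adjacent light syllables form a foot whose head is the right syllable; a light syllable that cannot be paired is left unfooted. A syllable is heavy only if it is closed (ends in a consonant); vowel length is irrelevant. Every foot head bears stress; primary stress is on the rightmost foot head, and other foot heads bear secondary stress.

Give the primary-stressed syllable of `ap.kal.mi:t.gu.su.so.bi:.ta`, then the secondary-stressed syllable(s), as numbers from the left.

Weights: 1 ap H, 2 kal H, 3 mi:t H, 4 gu L, 5 su L, 6 so L, 7 bi: L, 8 ta L.
Parse left to right (heavy = foot alone; LL = one foot; stranded L unfooted): (ˈap) (ˈkal) (ˈmi:t) (gu.ˈsu) (so.ˈbi:) ta.
Foot heads: 1, 2, 3, 5, 7.
Primary stress on the rightmost head = syllable 7.
Secondary stress on 1, 2, 3, 5: ˌap.ˌkal.ˌmi:t.gu.ˌsu.so.ˈbi:.ta.

primary 7, secondary 1, 2, 3, 5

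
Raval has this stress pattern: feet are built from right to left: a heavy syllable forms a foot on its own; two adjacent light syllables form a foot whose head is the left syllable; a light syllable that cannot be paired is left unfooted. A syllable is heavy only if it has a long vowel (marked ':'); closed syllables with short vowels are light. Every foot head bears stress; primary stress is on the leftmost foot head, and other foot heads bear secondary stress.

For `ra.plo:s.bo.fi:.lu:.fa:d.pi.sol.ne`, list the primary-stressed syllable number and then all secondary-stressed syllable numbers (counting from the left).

Weights: 1 ra L, 2 plo:s H, 3 bo L, 4 fi: H, 5 lu: H, 6 fa:d H, 7 pi L, 8 sol L, 9 ne L.
Parse right to left (heavy = foot alone; LL = one foot; stranded L unfooted): ra (ˈplo:s) bo (ˈfi:) (ˈlu:) (ˈfa:d) pi (ˈsol.ne).
Foot heads: 2, 4, 5, 6, 8.
Primary stress on the leftmost head = syllable 2.
Secondary stress on 4, 5, 6, 8: ra.ˈplo:s.bo.ˌfi:.ˌlu:.ˌfa:d.pi.ˌsol.ne.

primary 2, secondary 4, 5, 6, 8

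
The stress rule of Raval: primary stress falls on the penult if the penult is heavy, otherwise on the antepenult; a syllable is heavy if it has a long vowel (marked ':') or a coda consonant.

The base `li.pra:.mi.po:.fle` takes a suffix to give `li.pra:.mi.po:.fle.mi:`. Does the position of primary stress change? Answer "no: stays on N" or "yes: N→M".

Base `li.pra:.mi.po:.fle` (5 syllables):
  Weights: 3 mi L, 4 po: H, 5 fle L.
  The penult (syllable 4, po:) is heavy, so it takes stress.
  → primary stress on syllable 4.
Suffixed `li.pra:.mi.po:.fle.mi:` (6 syllables):
  Weights: 4 po: H, 5 fle L, 6 mi: H.
  The penult (syllable 5, fle) is light, so stress falls on the antepenult (syllable 4, po:).
  → primary stress on syllable 4.

no: stays on 4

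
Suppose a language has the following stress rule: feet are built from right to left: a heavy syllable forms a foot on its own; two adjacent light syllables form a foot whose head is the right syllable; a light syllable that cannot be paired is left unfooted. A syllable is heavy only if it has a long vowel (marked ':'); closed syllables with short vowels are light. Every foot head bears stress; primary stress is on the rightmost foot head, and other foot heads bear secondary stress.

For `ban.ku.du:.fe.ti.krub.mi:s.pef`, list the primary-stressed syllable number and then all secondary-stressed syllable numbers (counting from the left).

Weights: 1 ban L, 2 ku L, 3 du: H, 4 fe L, 5 ti L, 6 krub L, 7 mi:s H, 8 pef L.
Parse right to left (heavy = foot alone; LL = one foot; stranded L unfooted): (ban.ˈku) (ˈdu:) fe (ti.ˈkrub) (ˈmi:s) pef.
Foot heads: 2, 3, 6, 7.
Primary stress on the rightmost head = syllable 7.
Secondary stress on 2, 3, 6: ban.ˌku.ˌdu:.fe.ti.ˌkrub.ˈmi:s.pef.

primary 7, secondary 2, 3, 6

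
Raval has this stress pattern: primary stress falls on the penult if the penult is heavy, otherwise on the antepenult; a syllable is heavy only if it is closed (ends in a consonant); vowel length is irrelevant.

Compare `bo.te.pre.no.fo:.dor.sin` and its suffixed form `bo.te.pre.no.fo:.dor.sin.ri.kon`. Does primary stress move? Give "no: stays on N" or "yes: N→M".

yes: 6→7

Base `bo.te.pre.no.fo:.dor.sin` (7 syllables):
  Weights: 5 fo: L, 6 dor H, 7 sin H.
  The penult (syllable 6, dor) is heavy, so it takes stress.
  → primary stress on syllable 6.
Suffixed `bo.te.pre.no.fo:.dor.sin.ri.kon` (9 syllables):
  Weights: 7 sin H, 8 ri L, 9 kon H.
  The penult (syllable 8, ri) is light, so stress falls on the antepenult (syllable 7, sin).
  → primary stress on syllable 7.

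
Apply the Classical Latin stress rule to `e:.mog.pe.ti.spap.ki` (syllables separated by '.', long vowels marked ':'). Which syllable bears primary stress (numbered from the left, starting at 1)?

5

Classical Latin: stress the penult if heavy (long vowel or closed), else the antepenult.
Weights: 4 ti L, 5 spap H, 6 ki L.
The penult (syllable 5, spap) is heavy, so it takes stress.
Stress on syllable 5: e:.mog.pe.ti.ˈspap.ki.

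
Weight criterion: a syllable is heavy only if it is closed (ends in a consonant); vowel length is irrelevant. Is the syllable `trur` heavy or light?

`trur`: short vowel, closed (coda /r/). Closed (coda /r/) → heavy.

heavy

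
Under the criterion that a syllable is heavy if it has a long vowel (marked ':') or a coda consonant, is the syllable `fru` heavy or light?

`fru`: short vowel, open (no coda). Short vowel, open → light.

light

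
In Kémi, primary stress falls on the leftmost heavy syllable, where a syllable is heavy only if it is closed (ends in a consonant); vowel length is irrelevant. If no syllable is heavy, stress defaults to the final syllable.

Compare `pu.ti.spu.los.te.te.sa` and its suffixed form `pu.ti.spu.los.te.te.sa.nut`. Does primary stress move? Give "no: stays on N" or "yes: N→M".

Base `pu.ti.spu.los.te.te.sa` (7 syllables):
  Weights: 1 pu L, 2 ti L, 3 spu L, 4 los H, 5 te L, 6 te L, 7 sa L.
  Heavy syllables in the domain: 4. The leftmost is syllable 4 (los).
  → primary stress on syllable 4.
Suffixed `pu.ti.spu.los.te.te.sa.nut` (8 syllables):
  Weights: 1 pu L, 2 ti L, 3 spu L, 4 los H, 5 te L, 6 te L, 7 sa L, 8 nut H.
  Heavy syllables in the domain: 4, 8. The leftmost is syllable 4 (los).
  → primary stress on syllable 4.

no: stays on 4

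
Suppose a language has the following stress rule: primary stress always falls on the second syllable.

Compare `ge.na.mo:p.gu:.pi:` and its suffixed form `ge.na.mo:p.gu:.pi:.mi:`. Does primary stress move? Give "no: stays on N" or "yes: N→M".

Base `ge.na.mo:p.gu:.pi:` (5 syllables):
  The word has 5 syllables; the second syllable is syllable 2 (na).
  → primary stress on syllable 2.
Suffixed `ge.na.mo:p.gu:.pi:.mi:` (6 syllables):
  The word has 6 syllables; the second syllable is syllable 2 (na).
  → primary stress on syllable 2.

no: stays on 2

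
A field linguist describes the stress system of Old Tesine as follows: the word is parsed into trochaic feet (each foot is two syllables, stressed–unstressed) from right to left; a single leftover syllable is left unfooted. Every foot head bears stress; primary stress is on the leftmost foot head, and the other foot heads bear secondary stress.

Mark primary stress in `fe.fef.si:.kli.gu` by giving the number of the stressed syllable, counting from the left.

2

Parse right to left into trochaic (ˈσσ) feet: fe (ˈfef.si:) (ˈkli.gu). Syllable 1 is left unfooted.
Foot heads (stressed positions): 2, 4.
End Rule Leftmost: primary stress on the leftmost head = syllable 2.
Primary stress: syllable 2 → fe.ˈfef.si:.kli.gu.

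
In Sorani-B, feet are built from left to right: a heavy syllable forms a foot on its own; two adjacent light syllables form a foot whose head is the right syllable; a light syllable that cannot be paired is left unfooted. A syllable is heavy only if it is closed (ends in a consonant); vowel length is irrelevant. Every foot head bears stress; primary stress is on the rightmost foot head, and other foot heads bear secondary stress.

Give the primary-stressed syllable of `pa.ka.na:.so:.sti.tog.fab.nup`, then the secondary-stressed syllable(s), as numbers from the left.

primary 8, secondary 2, 4, 6, 7

Weights: 1 pa L, 2 ka L, 3 na: L, 4 so: L, 5 sti L, 6 tog H, 7 fab H, 8 nup H.
Parse left to right (heavy = foot alone; LL = one foot; stranded L unfooted): (pa.ˈka) (na:.ˈso:) sti (ˈtog) (ˈfab) (ˈnup).
Foot heads: 2, 4, 6, 7, 8.
Primary stress on the rightmost head = syllable 8.
Secondary stress on 2, 4, 6, 7: pa.ˌka.na:.ˌso:.sti.ˌtog.ˌfab.ˈnup.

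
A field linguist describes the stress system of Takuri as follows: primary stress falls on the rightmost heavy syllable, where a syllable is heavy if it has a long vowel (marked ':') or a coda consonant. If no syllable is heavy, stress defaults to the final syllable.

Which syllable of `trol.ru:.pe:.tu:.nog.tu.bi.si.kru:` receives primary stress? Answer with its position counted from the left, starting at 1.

9

Weights: 1 trol H, 2 ru: H, 3 pe: H, 4 tu: H, 5 nog H, 6 tu L, 7 bi L, 8 si L, 9 kru: H.
Heavy syllables in the domain: 1, 2, 3, 4, 5, 9. The rightmost is syllable 9 (kru:).
Primary stress: syllable 9 → trol.ru:.pe:.tu:.nog.tu.bi.si.ˈkru:.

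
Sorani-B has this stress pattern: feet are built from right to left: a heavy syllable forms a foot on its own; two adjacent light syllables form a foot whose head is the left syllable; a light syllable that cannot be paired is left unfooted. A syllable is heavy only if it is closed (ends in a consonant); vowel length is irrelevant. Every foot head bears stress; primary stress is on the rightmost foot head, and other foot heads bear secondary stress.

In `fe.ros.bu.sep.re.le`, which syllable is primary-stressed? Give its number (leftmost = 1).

Weights: 1 fe L, 2 ros H, 3 bu L, 4 sep H, 5 re L, 6 le L.
Parse right to left (heavy = foot alone; LL = one foot; stranded L unfooted): fe (ˈros) bu (ˈsep) (ˈre.le).
Foot heads: 2, 4, 5.
Primary stress on the rightmost head = syllable 5.
Primary stress: syllable 5 → fe.ros.bu.sep.ˈre.le.

5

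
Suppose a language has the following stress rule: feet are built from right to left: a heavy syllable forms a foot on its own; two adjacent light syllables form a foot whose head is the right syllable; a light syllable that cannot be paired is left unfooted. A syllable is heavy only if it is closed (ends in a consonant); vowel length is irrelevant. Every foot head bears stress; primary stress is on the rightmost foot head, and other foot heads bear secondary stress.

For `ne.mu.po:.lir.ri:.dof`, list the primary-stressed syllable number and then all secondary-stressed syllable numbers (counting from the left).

Weights: 1 ne L, 2 mu L, 3 po: L, 4 lir H, 5 ri: L, 6 dof H.
Parse right to left (heavy = foot alone; LL = one foot; stranded L unfooted): ne (mu.ˈpo:) (ˈlir) ri: (ˈdof).
Foot heads: 3, 4, 6.
Primary stress on the rightmost head = syllable 6.
Secondary stress on 3, 4: ne.mu.ˌpo:.ˌlir.ri:.ˈdof.

primary 6, secondary 3, 4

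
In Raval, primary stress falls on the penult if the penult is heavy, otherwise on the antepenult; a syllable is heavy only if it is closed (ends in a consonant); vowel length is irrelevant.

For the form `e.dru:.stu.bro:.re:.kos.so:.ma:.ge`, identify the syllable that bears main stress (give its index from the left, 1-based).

7

Weights: 7 so: L, 8 ma: L, 9 ge L.
The penult (syllable 8, ma:) is light, so stress falls on the antepenult (syllable 7, so:).
Primary stress: syllable 7 → e.dru:.stu.bro:.re:.kos.ˈso:.ma:.ge.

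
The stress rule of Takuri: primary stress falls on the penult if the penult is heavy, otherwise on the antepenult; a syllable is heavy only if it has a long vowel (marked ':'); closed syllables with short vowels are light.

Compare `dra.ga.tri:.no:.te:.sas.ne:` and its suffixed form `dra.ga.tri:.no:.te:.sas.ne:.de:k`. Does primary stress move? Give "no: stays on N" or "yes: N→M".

yes: 5→7

Base `dra.ga.tri:.no:.te:.sas.ne:` (7 syllables):
  Weights: 5 te: H, 6 sas L, 7 ne: H.
  The penult (syllable 6, sas) is light, so stress falls on the antepenult (syllable 5, te:).
  → primary stress on syllable 5.
Suffixed `dra.ga.tri:.no:.te:.sas.ne:.de:k` (8 syllables):
  Weights: 6 sas L, 7 ne: H, 8 de:k H.
  The penult (syllable 7, ne:) is heavy, so it takes stress.
  → primary stress on syllable 7.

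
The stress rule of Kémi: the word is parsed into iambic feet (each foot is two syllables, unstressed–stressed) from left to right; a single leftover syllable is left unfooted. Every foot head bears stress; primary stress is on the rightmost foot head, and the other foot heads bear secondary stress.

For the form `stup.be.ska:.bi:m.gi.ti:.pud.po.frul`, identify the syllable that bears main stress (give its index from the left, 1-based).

Parse left to right into iambic (σˈσ) feet: (stup.ˈbe) (ska:.ˈbi:m) (gi.ˈti:) (pud.ˈpo) frul. Syllable 9 is left unfooted.
Foot heads (stressed positions): 2, 4, 6, 8.
End Rule Rightmost: primary stress on the rightmost head = syllable 8.
Primary stress: syllable 8 → stup.be.ska:.bi:m.gi.ti:.pud.ˈpo.frul.

8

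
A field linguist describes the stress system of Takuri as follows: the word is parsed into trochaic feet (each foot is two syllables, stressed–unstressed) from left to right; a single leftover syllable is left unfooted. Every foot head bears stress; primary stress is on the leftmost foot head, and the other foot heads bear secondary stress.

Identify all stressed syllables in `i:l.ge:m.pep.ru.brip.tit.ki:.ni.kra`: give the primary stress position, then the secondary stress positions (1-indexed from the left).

primary 1, secondary 3, 5, 7

Parse left to right into trochaic (ˈσσ) feet: (ˈi:l.ge:m) (ˈpep.ru) (ˈbrip.tit) (ˈki:.ni) kra. Syllable 9 is left unfooted.
Foot heads (stressed positions): 1, 3, 5, 7.
End Rule Leftmost: primary stress on the leftmost head = syllable 1.
Secondary stress on 3, 5, 7: ˈi:l.ge:m.ˌpep.ru.ˌbrip.tit.ˌki:.ni.kra.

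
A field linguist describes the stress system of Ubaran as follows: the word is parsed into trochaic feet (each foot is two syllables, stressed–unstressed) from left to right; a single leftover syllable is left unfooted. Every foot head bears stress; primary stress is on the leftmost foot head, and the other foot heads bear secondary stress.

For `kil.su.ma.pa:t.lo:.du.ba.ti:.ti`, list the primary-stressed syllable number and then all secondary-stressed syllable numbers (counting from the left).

primary 1, secondary 3, 5, 7

Parse left to right into trochaic (ˈσσ) feet: (ˈkil.su) (ˈma.pa:t) (ˈlo:.du) (ˈba.ti:) ti. Syllable 9 is left unfooted.
Foot heads (stressed positions): 1, 3, 5, 7.
End Rule Leftmost: primary stress on the leftmost head = syllable 1.
Secondary stress on 3, 5, 7: ˈkil.su.ˌma.pa:t.ˌlo:.du.ˌba.ti:.ti.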